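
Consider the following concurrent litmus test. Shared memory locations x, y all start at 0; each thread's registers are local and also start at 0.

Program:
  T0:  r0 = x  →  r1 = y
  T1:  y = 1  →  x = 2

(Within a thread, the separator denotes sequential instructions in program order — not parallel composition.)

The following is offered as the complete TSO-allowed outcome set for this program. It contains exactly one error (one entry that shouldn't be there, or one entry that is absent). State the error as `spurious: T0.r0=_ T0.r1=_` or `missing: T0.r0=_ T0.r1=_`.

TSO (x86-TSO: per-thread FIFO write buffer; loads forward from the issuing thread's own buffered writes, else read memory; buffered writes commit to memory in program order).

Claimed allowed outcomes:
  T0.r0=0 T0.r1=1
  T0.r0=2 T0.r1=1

missing: T0.r0=0 T0.r1=0

outcome vector order: (T0.r0,T0.r1)
TSO: 3 outcomes — {0/0, 0/1, 2/1}
TSO∖claimed = {0/0}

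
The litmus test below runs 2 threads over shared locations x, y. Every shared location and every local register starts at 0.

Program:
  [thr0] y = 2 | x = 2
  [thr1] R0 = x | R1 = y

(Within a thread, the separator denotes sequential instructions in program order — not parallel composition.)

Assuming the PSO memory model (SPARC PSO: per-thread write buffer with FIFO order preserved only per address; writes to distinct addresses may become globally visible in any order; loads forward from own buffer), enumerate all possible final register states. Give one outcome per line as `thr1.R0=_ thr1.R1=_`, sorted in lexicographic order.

outcome vector order: (thr1.R0,thr1.R1)
|PSO outcomes| = 4

thr1.R0=0 thr1.R1=0
thr1.R0=0 thr1.R1=2
thr1.R0=2 thr1.R1=0
thr1.R0=2 thr1.R1=2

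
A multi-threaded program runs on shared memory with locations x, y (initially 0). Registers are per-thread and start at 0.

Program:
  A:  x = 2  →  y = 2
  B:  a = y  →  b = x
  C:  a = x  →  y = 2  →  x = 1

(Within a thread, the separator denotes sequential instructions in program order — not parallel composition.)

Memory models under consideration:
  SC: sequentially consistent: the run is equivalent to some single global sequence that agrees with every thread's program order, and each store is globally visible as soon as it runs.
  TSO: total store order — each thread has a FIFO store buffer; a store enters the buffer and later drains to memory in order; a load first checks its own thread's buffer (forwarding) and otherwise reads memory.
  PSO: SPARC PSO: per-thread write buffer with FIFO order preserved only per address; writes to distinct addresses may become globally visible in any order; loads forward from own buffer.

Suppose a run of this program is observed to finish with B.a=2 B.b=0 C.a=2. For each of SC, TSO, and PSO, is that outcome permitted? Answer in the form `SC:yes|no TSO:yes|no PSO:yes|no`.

SC:no TSO:no PSO:yes

outcome vector order: (B.a,B.b,C.a)
under SC → <0 0 0>, <0 0 2>, <0 1 0>, <0 1 2>, <0 2 0>, <0 2 2>, <2 0 0>, <2 1 0>, <2 1 2>, <2 2 0>, <2 2 2>
under TSO → <0 0 0>, <0 0 2>, <0 1 0>, <0 1 2>, <0 2 0>, <0 2 2>, <2 0 0>, <2 1 0>, <2 1 2>, <2 2 0>, <2 2 2>
under PSO → <0 0 0>, <0 0 2>, <0 1 0>, <0 1 2>, <0 2 0>, <0 2 2>, <2 0 0>, <2 0 2>, <2 1 0>, <2 1 2>, <2 2 0>, <2 2 2>
target <2 0 2> ∈ {PSO}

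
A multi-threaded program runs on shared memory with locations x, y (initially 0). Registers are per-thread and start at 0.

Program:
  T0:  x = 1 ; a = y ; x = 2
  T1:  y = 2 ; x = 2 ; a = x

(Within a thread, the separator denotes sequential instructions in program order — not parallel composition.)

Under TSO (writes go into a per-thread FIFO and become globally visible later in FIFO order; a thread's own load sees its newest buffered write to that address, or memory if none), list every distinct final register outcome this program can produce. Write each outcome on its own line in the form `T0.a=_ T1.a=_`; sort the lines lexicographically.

T0.a=0 T1.a=1
T0.a=0 T1.a=2
T0.a=2 T1.a=1
T0.a=2 T1.a=2

outcome vector order: (T0.a,T1.a)
|TSO outcomes| = 4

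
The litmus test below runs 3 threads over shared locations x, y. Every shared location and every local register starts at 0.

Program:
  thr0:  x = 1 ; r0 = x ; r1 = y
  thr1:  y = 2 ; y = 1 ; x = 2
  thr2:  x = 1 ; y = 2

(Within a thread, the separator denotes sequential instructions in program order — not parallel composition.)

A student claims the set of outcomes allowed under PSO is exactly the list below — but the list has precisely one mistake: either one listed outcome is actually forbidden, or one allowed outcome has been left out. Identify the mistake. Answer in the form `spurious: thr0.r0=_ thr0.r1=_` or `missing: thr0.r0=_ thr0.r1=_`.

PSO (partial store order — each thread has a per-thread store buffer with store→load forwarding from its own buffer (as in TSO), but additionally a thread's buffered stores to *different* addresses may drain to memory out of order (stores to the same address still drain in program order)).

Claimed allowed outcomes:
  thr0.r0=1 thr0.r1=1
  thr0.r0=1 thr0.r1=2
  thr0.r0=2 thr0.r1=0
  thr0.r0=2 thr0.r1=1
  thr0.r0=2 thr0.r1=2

outcome vector order: (thr0.r0,thr0.r1)
PSO (6): <1 0>; <1 1>; <1 2>; <2 0>; <2 1>; <2 2>
PSO∖claimed = {<1 0>}

missing: thr0.r0=1 thr0.r1=0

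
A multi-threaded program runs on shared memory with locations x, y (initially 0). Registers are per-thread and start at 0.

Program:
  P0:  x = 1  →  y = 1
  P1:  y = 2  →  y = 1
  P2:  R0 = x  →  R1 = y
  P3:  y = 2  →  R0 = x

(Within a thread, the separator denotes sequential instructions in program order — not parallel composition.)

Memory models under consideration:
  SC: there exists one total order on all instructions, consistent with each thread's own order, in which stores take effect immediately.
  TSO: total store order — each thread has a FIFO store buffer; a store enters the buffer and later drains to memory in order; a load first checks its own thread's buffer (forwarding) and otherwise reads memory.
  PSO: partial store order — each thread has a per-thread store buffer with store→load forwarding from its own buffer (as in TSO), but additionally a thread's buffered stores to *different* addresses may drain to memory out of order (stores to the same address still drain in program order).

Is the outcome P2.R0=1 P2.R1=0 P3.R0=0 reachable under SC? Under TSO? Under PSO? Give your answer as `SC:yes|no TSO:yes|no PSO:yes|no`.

outcome vector order: (P2.R0,P2.R1,P3.R0)
SC (11): (0,0,0) (0,0,1) (0,1,0) (0,1,1) (0,2,0) (0,2,1) (1,0,1) (1,1,0) (1,1,1) (1,2,0) (1,2,1)
TSO (12): (0,0,0) (0,0,1) (0,1,0) (0,1,1) (0,2,0) (0,2,1) (1,0,0) (1,0,1) (1,1,0) (1,1,1) (1,2,0) (1,2,1)
PSO (12): (0,0,0) (0,0,1) (0,1,0) (0,1,1) (0,2,0) (0,2,1) (1,0,0) (1,0,1) (1,1,0) (1,1,1) (1,2,0) (1,2,1)
target (1,0,0) ∈ {TSO,PSO}

SC:no TSO:yes PSO:yes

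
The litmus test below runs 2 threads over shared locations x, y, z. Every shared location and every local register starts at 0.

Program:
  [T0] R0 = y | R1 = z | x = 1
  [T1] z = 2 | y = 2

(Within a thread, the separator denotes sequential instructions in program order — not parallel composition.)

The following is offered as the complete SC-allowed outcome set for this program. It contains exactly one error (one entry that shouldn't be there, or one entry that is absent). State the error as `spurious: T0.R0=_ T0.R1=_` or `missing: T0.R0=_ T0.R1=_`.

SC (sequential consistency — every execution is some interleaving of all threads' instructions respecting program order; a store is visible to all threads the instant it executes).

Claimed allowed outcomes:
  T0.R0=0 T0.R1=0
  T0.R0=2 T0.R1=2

outcome vector order: (T0.R0,T0.R1)
under SC → (0,0) (0,2) (2,2)
SC∖claimed = {(0,2)}

missing: T0.R0=0 T0.R1=2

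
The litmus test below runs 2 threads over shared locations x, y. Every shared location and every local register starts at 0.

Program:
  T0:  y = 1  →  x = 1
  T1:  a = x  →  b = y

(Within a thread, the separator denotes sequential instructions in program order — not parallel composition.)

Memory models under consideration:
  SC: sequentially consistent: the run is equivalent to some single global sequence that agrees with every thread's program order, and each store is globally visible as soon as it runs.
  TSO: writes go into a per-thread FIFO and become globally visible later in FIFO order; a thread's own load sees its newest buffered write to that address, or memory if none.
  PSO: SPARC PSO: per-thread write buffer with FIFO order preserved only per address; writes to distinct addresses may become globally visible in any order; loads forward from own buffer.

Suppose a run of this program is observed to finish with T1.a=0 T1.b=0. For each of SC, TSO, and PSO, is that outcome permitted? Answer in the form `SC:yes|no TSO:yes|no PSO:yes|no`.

SC:yes TSO:yes PSO:yes

outcome vector order: (T1.a,T1.b)
SC (3): 00 01 11
TSO (3): 00 01 11
PSO (4): 00 01 10 11
target 00 ∈ {SC,TSO,PSO}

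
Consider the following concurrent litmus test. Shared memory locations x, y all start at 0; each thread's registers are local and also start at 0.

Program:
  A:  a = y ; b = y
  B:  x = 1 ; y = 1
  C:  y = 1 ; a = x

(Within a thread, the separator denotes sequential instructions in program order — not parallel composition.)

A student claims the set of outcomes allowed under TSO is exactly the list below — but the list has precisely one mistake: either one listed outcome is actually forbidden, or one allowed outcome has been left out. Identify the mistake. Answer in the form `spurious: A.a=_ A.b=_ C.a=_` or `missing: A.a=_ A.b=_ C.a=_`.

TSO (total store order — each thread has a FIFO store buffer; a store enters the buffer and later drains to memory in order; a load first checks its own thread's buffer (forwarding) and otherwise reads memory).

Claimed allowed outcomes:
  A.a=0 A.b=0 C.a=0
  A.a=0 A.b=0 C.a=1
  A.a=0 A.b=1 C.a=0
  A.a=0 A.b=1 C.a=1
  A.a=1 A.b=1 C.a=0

missing: A.a=1 A.b=1 C.a=1

outcome vector order: (A.a,A.b,C.a)
under TSO → (0,0,0); (0,0,1); (0,1,0); (0,1,1); (1,1,0); (1,1,1)
TSO∖claimed = {(1,1,1)}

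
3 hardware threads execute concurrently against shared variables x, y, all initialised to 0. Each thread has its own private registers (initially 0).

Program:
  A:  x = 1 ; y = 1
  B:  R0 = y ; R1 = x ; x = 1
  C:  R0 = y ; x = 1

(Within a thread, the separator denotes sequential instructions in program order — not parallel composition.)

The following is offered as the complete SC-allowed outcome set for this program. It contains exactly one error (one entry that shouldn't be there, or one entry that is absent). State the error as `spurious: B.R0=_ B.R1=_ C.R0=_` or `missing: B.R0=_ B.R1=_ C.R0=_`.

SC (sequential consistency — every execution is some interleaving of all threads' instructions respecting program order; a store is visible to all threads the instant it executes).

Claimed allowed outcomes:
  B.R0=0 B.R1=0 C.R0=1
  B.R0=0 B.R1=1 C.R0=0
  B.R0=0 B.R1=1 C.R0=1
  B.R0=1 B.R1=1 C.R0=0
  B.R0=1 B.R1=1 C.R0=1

missing: B.R0=0 B.R1=0 C.R0=0

outcome vector order: (B.R0,B.R1,C.R0)
SC (6): 0/0/0; 0/0/1; 0/1/0; 0/1/1; 1/1/0; 1/1/1
SC∖claimed = {0/0/0}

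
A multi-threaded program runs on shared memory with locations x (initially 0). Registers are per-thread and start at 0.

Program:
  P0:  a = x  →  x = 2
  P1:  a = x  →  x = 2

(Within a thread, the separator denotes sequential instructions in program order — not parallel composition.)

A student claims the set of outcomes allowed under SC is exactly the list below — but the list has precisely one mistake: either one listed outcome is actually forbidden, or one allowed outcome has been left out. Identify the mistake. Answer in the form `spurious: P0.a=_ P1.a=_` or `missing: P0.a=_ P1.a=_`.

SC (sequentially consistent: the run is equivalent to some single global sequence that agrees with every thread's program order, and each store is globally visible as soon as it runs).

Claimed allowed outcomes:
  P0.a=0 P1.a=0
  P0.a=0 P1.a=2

missing: P0.a=2 P1.a=0

outcome vector order: (P0.a,P1.a)
SC: 3 outcomes — {(0,0), (0,2), (2,0)}
SC∖claimed = {(2,0)}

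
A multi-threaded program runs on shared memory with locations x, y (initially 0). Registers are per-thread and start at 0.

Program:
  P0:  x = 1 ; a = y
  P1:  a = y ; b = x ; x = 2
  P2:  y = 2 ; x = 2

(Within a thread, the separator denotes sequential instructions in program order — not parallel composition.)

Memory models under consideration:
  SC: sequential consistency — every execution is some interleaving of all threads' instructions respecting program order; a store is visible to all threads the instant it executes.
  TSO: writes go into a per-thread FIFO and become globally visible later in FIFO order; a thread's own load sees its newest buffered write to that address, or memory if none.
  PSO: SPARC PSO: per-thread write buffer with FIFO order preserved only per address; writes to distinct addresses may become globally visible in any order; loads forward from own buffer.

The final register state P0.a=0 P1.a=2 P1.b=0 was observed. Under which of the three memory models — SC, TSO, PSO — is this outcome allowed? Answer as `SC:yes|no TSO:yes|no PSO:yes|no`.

outcome vector order: (P0.a,P1.a,P1.b)
under SC → 0/0/0 0/0/1 0/0/2 0/2/1 0/2/2 2/0/0 2/0/1 2/0/2 2/2/0 2/2/1 2/2/2
under TSO → 0/0/0 0/0/1 0/0/2 0/2/0 0/2/1 0/2/2 2/0/0 2/0/1 2/0/2 2/2/0 2/2/1 2/2/2
under PSO → 0/0/0 0/0/1 0/0/2 0/2/0 0/2/1 0/2/2 2/0/0 2/0/1 2/0/2 2/2/0 2/2/1 2/2/2
target 0/2/0 ∈ {TSO,PSO}

SC:no TSO:yes PSO:yes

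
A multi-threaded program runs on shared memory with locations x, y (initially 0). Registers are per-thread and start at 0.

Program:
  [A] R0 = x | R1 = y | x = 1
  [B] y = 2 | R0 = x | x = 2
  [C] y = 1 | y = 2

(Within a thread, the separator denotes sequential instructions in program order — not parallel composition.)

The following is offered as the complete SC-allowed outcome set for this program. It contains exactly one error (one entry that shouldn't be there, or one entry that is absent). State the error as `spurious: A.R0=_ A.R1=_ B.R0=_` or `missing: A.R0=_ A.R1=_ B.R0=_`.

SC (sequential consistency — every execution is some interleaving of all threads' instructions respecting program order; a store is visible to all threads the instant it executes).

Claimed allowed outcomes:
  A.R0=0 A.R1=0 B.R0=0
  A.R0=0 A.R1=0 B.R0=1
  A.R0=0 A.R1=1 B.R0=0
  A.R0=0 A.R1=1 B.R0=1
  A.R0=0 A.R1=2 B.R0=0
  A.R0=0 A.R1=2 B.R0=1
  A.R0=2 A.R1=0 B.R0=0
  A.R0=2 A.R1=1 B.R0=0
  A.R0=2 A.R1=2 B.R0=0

spurious: A.R0=2 A.R1=0 B.R0=0

outcome vector order: (A.R0,A.R1,B.R0)
SC: 8 outcomes — {0/0/0 0/0/1 0/1/0 0/1/1 0/2/0 0/2/1 2/1/0 2/2/0}
claimed∖SC = {2/0/0}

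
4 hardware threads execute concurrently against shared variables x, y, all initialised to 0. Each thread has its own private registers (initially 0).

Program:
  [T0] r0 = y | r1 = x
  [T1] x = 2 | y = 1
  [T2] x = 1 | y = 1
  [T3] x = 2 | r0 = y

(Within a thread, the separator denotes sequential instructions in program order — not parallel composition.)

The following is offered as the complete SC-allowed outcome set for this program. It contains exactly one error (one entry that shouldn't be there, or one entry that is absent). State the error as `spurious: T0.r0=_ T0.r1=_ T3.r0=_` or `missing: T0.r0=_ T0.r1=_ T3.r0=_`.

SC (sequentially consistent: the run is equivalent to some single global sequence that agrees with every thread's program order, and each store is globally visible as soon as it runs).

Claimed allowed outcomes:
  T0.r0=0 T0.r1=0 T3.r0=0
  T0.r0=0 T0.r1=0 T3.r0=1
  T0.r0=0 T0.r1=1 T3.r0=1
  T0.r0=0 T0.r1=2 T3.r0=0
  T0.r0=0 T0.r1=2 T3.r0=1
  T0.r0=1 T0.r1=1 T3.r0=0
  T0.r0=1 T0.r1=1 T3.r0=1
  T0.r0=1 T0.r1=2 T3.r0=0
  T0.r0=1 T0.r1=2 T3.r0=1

missing: T0.r0=0 T0.r1=1 T3.r0=0

outcome vector order: (T0.r0,T0.r1,T3.r0)
SC: 10 outcomes — {(0,0,0) (0,0,1) (0,1,0) (0,1,1) (0,2,0) (0,2,1) (1,1,0) (1,1,1) (1,2,0) (1,2,1)}
SC∖claimed = {(0,1,0)}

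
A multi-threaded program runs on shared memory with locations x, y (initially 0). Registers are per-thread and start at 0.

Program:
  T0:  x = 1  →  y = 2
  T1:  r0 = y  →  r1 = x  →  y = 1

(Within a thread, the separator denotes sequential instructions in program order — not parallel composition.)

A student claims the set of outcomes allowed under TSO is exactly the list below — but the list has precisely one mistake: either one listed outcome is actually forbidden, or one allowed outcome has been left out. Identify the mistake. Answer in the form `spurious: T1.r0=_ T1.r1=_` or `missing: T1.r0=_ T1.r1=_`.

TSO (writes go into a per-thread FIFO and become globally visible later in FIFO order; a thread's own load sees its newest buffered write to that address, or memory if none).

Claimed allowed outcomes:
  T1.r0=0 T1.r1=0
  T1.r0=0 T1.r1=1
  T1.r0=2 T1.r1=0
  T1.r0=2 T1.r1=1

spurious: T1.r0=2 T1.r1=0

outcome vector order: (T1.r0,T1.r1)
TSO: 3 outcomes — {0/0; 0/1; 2/1}
claimed∖TSO = {2/0}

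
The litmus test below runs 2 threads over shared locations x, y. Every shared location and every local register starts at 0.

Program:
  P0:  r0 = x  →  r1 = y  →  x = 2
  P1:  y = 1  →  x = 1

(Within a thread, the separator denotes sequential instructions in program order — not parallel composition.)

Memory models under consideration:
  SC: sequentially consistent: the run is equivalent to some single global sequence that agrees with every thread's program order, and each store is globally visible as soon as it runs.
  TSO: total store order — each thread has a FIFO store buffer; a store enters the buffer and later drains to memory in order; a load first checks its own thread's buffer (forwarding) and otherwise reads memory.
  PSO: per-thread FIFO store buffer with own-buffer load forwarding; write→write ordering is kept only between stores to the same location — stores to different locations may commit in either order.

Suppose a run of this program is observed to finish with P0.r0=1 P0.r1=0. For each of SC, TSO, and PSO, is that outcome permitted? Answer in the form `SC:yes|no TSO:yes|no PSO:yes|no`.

outcome vector order: (P0.r0,P0.r1)
under SC → 00 01 11
under TSO → 00 01 11
under PSO → 00 01 10 11
target 10 ∈ {PSO}

SC:no TSO:no PSO:yes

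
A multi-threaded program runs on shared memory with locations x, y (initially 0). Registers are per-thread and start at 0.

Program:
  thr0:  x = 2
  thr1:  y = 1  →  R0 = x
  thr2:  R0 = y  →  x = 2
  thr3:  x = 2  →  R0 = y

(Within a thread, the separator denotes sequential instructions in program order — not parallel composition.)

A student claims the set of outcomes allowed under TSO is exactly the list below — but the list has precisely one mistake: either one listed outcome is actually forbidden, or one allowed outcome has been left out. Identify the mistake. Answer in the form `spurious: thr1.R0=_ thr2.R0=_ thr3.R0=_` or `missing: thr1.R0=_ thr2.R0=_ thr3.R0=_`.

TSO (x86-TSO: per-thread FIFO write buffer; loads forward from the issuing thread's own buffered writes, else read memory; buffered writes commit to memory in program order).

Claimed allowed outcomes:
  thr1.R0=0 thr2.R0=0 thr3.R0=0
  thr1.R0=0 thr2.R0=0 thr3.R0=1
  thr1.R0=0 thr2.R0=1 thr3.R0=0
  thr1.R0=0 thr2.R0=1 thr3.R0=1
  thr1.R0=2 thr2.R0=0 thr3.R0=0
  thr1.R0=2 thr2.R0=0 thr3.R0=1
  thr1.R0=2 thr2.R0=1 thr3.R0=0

outcome vector order: (thr1.R0,thr2.R0,thr3.R0)
TSO (8): 0/0/0 0/0/1 0/1/0 0/1/1 2/0/0 2/0/1 2/1/0 2/1/1
TSO∖claimed = {2/1/1}

missing: thr1.R0=2 thr2.R0=1 thr3.R0=1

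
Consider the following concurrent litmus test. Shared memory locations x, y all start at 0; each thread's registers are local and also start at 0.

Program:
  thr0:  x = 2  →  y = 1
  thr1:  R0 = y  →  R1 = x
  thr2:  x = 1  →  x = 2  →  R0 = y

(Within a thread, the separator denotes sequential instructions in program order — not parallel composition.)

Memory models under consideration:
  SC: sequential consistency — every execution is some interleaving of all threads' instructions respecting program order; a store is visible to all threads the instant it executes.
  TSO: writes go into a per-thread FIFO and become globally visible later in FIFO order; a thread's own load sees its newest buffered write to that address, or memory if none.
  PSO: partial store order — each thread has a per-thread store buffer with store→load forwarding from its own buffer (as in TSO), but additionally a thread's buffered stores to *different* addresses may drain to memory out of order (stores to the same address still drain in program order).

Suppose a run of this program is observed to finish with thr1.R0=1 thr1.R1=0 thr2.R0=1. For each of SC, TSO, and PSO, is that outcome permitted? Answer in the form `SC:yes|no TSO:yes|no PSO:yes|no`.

outcome vector order: (thr1.R0,thr1.R1,thr2.R0)
[SC] allowed = {<0 0 0>, <0 0 1>, <0 1 0>, <0 1 1>, <0 2 0>, <0 2 1>, <1 1 1>, <1 2 0>, <1 2 1>}
[TSO] allowed = {<0 0 0>, <0 0 1>, <0 1 0>, <0 1 1>, <0 2 0>, <0 2 1>, <1 1 0>, <1 1 1>, <1 2 0>, <1 2 1>}
[PSO] allowed = {<0 0 0>, <0 0 1>, <0 1 0>, <0 1 1>, <0 2 0>, <0 2 1>, <1 0 0>, <1 0 1>, <1 1 0>, <1 1 1>, <1 2 0>, <1 2 1>}
target <1 0 1> ∈ {PSO}

SC:no TSO:no PSO:yes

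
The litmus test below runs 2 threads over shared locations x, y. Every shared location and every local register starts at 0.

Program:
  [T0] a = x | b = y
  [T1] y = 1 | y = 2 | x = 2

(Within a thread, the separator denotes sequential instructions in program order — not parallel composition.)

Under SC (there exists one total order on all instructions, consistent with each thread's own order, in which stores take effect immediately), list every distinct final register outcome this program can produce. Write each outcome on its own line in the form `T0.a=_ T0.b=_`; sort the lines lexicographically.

outcome vector order: (T0.a,T0.b)
|SC outcomes| = 4

T0.a=0 T0.b=0
T0.a=0 T0.b=1
T0.a=0 T0.b=2
T0.a=2 T0.b=2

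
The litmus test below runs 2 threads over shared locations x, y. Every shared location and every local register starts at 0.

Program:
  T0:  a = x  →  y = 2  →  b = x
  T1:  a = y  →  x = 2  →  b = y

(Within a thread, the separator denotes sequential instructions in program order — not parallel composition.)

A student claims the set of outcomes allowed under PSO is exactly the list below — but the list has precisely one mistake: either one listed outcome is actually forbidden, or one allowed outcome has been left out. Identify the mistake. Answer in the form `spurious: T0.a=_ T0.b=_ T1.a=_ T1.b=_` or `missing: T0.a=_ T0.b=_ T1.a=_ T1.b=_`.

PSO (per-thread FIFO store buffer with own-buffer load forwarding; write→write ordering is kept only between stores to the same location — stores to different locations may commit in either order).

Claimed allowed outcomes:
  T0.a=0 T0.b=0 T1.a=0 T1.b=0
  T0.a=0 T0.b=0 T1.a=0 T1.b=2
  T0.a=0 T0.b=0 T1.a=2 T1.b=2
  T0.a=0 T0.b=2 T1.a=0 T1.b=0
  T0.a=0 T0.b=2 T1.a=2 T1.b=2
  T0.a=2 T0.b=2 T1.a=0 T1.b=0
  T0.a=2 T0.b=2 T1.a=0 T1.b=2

missing: T0.a=0 T0.b=2 T1.a=0 T1.b=2

outcome vector order: (T0.a,T0.b,T1.a,T1.b)
PSO: 8 outcomes — {<0 0 0 0> <0 0 0 2> <0 0 2 2> <0 2 0 0> <0 2 0 2> <0 2 2 2> <2 2 0 0> <2 2 0 2>}
PSO∖claimed = {<0 2 0 2>}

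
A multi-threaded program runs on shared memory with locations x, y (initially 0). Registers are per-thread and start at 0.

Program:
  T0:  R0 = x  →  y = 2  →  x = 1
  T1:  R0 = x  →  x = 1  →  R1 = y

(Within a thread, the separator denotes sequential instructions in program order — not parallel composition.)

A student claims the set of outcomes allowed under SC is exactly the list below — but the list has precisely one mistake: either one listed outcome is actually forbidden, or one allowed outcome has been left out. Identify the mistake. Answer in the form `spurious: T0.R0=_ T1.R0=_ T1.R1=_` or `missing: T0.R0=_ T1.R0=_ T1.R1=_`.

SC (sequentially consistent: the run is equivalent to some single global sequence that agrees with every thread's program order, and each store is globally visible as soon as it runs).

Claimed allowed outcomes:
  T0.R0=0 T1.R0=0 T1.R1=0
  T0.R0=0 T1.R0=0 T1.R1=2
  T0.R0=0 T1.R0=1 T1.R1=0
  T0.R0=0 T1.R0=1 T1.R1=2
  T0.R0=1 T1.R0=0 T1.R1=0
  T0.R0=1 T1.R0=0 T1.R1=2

spurious: T0.R0=0 T1.R0=1 T1.R1=0

outcome vector order: (T0.R0,T1.R0,T1.R1)
under SC → <0 0 0> <0 0 2> <0 1 2> <1 0 0> <1 0 2>
claimed∖SC = {<0 1 0>}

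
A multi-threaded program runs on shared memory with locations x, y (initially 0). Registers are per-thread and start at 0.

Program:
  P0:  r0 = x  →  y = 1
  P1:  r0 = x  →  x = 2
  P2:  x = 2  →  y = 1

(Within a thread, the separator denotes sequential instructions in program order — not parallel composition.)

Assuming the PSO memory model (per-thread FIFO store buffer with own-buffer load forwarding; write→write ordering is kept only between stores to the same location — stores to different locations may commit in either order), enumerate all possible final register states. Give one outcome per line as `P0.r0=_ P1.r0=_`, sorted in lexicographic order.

outcome vector order: (P0.r0,P1.r0)
|PSO outcomes| = 4

P0.r0=0 P1.r0=0
P0.r0=0 P1.r0=2
P0.r0=2 P1.r0=0
P0.r0=2 P1.r0=2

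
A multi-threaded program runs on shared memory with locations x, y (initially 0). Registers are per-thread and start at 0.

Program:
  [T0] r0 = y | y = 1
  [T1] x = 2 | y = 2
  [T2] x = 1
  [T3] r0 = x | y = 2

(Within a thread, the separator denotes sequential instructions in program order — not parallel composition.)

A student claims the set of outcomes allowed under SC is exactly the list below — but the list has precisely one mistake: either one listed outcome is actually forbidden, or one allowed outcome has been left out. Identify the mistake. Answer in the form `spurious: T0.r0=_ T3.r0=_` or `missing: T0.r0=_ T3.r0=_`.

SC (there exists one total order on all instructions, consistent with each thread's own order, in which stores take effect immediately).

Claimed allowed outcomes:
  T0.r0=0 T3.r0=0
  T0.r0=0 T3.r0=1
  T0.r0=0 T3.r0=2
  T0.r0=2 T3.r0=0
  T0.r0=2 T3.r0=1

missing: T0.r0=2 T3.r0=2

outcome vector order: (T0.r0,T3.r0)
[SC] allowed = {00, 01, 02, 20, 21, 22}
SC∖claimed = {22}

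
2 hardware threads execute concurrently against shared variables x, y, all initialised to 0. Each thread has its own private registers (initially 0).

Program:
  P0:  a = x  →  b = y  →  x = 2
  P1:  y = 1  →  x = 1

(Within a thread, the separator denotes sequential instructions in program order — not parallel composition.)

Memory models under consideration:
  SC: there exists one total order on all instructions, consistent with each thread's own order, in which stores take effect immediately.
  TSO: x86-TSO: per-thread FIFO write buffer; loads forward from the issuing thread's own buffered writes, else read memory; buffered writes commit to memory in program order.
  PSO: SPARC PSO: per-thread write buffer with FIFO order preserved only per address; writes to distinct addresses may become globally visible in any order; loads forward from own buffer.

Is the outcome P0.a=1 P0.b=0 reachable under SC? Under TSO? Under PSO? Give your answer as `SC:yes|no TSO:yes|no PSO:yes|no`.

SC:no TSO:no PSO:yes

outcome vector order: (P0.a,P0.b)
SC (3): 0/0 0/1 1/1
TSO (3): 0/0 0/1 1/1
PSO (4): 0/0 0/1 1/0 1/1
target 1/0 ∈ {PSO}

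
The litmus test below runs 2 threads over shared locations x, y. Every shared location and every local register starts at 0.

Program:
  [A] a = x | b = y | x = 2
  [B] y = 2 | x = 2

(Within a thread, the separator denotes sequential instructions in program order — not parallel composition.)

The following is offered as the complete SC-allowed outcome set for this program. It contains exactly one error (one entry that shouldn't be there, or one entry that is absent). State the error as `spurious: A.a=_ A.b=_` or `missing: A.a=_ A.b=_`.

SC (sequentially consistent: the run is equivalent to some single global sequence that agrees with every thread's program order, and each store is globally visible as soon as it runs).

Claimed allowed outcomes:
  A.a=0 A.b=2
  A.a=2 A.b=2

missing: A.a=0 A.b=0

outcome vector order: (A.a,A.b)
SC (3): <0 0>, <0 2>, <2 2>
SC∖claimed = {<0 0>}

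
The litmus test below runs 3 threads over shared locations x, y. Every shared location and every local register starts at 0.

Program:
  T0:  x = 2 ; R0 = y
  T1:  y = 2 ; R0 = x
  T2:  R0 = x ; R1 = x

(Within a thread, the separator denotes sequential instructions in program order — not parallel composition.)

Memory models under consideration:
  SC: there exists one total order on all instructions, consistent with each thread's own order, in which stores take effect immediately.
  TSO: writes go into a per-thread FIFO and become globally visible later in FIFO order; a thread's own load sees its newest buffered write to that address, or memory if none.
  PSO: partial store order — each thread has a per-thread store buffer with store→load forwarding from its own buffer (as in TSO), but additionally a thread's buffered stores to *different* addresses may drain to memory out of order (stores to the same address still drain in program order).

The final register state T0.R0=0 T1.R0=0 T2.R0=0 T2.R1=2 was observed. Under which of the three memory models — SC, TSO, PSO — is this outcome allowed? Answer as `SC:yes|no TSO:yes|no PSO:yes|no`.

SC:no TSO:yes PSO:yes

outcome vector order: (T0.R0,T1.R0,T2.R0,T2.R1)
SC (9): (0,2,0,0); (0,2,0,2); (0,2,2,2); (2,0,0,0); (2,0,0,2); (2,0,2,2); (2,2,0,0); (2,2,0,2); (2,2,2,2)
TSO (12): (0,0,0,0); (0,0,0,2); (0,0,2,2); (0,2,0,0); (0,2,0,2); (0,2,2,2); (2,0,0,0); (2,0,0,2); (2,0,2,2); (2,2,0,0); (2,2,0,2); (2,2,2,2)
PSO (12): (0,0,0,0); (0,0,0,2); (0,0,2,2); (0,2,0,0); (0,2,0,2); (0,2,2,2); (2,0,0,0); (2,0,0,2); (2,0,2,2); (2,2,0,0); (2,2,0,2); (2,2,2,2)
target (0,0,0,2) ∈ {TSO,PSO}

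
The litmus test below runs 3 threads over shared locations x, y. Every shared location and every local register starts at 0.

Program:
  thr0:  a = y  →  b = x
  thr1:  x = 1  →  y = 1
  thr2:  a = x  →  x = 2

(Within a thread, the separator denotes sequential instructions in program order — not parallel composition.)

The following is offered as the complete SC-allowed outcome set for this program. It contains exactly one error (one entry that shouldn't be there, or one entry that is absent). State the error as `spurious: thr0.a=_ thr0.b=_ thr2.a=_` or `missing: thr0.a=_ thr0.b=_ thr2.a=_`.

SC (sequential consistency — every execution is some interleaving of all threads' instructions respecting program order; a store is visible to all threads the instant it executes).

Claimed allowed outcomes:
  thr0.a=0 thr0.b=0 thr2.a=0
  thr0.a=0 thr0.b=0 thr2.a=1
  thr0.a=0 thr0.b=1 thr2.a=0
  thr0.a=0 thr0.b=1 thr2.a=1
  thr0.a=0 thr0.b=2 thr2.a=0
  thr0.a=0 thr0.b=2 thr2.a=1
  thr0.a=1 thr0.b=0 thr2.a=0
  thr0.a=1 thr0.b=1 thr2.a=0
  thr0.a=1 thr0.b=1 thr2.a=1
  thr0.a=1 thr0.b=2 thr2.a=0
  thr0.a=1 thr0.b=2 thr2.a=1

outcome vector order: (thr0.a,thr0.b,thr2.a)
under SC → <0 0 0> <0 0 1> <0 1 0> <0 1 1> <0 2 0> <0 2 1> <1 1 0> <1 1 1> <1 2 0> <1 2 1>
claimed∖SC = {<1 0 0>}

spurious: thr0.a=1 thr0.b=0 thr2.a=0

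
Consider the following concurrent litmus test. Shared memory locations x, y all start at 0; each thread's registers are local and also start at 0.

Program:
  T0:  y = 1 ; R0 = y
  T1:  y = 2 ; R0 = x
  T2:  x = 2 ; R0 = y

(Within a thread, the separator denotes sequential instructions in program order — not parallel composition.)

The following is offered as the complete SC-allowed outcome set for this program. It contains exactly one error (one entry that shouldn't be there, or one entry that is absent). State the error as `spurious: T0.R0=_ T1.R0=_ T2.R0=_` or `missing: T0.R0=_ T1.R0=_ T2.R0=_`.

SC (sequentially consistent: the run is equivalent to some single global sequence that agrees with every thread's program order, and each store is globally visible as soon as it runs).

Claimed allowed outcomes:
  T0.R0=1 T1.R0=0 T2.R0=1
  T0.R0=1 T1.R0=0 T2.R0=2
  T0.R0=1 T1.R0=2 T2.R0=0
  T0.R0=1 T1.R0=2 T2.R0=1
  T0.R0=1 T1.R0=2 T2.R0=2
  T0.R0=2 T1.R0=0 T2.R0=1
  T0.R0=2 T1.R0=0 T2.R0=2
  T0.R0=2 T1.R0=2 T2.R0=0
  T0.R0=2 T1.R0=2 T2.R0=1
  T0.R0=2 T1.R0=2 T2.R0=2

spurious: T0.R0=2 T1.R0=0 T2.R0=1

outcome vector order: (T0.R0,T1.R0,T2.R0)
SC (9): (1,0,1); (1,0,2); (1,2,0); (1,2,1); (1,2,2); (2,0,2); (2,2,0); (2,2,1); (2,2,2)
claimed∖SC = {(2,0,1)}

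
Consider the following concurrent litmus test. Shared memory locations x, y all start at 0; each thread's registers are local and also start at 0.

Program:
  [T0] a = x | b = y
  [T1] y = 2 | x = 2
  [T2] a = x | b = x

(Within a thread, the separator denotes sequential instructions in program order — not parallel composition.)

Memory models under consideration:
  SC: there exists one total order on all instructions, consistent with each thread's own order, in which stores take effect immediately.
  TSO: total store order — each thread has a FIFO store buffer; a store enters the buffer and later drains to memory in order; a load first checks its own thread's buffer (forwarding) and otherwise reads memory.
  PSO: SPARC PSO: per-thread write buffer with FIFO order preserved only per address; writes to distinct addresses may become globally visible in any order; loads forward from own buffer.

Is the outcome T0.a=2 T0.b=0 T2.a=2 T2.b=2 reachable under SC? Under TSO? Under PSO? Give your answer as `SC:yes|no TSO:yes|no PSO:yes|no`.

SC:no TSO:no PSO:yes

outcome vector order: (T0.a,T0.b,T2.a,T2.b)
[SC] allowed = {0000; 0002; 0022; 0200; 0202; 0222; 2200; 2202; 2222}
[TSO] allowed = {0000; 0002; 0022; 0200; 0202; 0222; 2200; 2202; 2222}
[PSO] allowed = {0000; 0002; 0022; 0200; 0202; 0222; 2000; 2002; 2022; 2200; 2202; 2222}
target 2022 ∈ {PSO}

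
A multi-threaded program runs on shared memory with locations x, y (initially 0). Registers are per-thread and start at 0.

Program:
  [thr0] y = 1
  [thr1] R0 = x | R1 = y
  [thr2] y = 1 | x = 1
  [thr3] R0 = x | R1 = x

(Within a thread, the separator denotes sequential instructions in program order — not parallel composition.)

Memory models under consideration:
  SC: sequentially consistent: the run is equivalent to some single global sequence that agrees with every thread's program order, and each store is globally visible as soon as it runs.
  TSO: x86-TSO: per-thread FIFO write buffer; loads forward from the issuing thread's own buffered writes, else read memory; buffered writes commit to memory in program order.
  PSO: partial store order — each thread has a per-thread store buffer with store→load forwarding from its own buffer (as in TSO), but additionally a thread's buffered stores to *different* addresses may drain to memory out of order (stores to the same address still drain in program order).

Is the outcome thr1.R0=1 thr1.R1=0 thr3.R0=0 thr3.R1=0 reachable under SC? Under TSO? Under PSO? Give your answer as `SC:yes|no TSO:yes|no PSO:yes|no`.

outcome vector order: (thr1.R0,thr1.R1,thr3.R0,thr3.R1)
SC: 9 outcomes — {<0 0 0 0>; <0 0 0 1>; <0 0 1 1>; <0 1 0 0>; <0 1 0 1>; <0 1 1 1>; <1 1 0 0>; <1 1 0 1>; <1 1 1 1>}
TSO: 9 outcomes — {<0 0 0 0>; <0 0 0 1>; <0 0 1 1>; <0 1 0 0>; <0 1 0 1>; <0 1 1 1>; <1 1 0 0>; <1 1 0 1>; <1 1 1 1>}
PSO: 12 outcomes — {<0 0 0 0>; <0 0 0 1>; <0 0 1 1>; <0 1 0 0>; <0 1 0 1>; <0 1 1 1>; <1 0 0 0>; <1 0 0 1>; <1 0 1 1>; <1 1 0 0>; <1 1 0 1>; <1 1 1 1>}
target <1 0 0 0> ∈ {PSO}

SC:no TSO:no PSO:yes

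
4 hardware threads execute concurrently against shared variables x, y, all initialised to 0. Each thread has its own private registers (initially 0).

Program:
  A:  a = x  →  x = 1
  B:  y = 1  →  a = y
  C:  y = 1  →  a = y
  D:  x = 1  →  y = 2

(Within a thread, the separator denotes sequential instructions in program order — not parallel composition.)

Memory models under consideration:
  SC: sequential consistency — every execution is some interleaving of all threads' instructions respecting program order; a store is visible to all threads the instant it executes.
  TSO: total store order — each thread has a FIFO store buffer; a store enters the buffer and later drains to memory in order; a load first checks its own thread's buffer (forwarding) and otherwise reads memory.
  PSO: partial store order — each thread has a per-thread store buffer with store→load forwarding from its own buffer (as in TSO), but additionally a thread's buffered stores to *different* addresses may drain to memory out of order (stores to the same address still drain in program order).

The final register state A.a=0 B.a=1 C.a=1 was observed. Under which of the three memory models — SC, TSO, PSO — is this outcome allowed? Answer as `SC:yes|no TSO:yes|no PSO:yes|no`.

outcome vector order: (A.a,B.a,C.a)
[SC] allowed = {<0 1 1> <0 1 2> <0 2 1> <0 2 2> <1 1 1> <1 1 2> <1 2 1> <1 2 2>}
[TSO] allowed = {<0 1 1> <0 1 2> <0 2 1> <0 2 2> <1 1 1> <1 1 2> <1 2 1> <1 2 2>}
[PSO] allowed = {<0 1 1> <0 1 2> <0 2 1> <0 2 2> <1 1 1> <1 1 2> <1 2 1> <1 2 2>}
target <0 1 1> ∈ {SC,TSO,PSO}

SC:yes TSO:yes PSO:yes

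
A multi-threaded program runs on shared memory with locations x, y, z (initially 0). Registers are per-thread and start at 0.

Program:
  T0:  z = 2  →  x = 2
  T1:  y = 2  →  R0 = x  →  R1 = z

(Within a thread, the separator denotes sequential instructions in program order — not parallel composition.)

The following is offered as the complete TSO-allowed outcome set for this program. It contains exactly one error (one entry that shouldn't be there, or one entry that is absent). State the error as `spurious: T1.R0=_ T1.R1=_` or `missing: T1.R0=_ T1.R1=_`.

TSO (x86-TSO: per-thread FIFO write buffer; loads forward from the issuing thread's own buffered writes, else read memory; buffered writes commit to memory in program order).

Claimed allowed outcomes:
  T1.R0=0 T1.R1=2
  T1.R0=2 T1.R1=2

missing: T1.R0=0 T1.R1=0

outcome vector order: (T1.R0,T1.R1)
TSO (3): 00; 02; 22
TSO∖claimed = {00}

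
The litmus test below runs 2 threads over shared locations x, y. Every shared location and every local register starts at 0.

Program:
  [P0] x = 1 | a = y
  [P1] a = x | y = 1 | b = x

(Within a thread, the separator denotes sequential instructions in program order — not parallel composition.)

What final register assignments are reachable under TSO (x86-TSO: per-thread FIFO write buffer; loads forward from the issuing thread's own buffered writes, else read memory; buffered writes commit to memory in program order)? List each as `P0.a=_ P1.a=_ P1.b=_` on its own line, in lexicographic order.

outcome vector order: (P0.a,P1.a,P1.b)
|TSO outcomes| = 6

P0.a=0 P1.a=0 P1.b=0
P0.a=0 P1.a=0 P1.b=1
P0.a=0 P1.a=1 P1.b=1
P0.a=1 P1.a=0 P1.b=0
P0.a=1 P1.a=0 P1.b=1
P0.a=1 P1.a=1 P1.b=1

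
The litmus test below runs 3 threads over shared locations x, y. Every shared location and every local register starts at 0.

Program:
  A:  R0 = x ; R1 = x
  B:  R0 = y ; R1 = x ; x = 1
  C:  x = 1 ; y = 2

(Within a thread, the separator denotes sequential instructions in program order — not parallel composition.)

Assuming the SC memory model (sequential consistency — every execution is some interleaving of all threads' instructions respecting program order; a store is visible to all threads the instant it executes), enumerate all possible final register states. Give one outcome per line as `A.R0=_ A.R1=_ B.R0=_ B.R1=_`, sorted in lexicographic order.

A.R0=0 A.R1=0 B.R0=0 B.R1=0
A.R0=0 A.R1=0 B.R0=0 B.R1=1
A.R0=0 A.R1=0 B.R0=2 B.R1=1
A.R0=0 A.R1=1 B.R0=0 B.R1=0
A.R0=0 A.R1=1 B.R0=0 B.R1=1
A.R0=0 A.R1=1 B.R0=2 B.R1=1
A.R0=1 A.R1=1 B.R0=0 B.R1=0
A.R0=1 A.R1=1 B.R0=0 B.R1=1
A.R0=1 A.R1=1 B.R0=2 B.R1=1

outcome vector order: (A.R0,A.R1,B.R0,B.R1)
|SC outcomes| = 9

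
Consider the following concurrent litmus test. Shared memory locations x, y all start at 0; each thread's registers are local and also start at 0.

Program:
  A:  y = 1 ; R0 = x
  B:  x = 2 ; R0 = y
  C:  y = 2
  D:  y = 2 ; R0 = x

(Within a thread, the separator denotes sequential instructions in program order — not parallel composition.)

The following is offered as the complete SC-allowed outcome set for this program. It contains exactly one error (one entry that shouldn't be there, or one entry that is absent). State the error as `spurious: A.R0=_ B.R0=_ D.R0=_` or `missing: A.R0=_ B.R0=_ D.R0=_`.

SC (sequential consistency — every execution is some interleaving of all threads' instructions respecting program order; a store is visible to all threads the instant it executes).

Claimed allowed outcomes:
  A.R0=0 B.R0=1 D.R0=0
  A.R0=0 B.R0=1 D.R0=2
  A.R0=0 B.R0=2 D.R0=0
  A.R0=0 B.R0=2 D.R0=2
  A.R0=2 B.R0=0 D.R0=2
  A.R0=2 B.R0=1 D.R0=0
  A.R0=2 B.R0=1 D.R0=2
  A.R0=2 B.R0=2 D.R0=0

outcome vector order: (A.R0,B.R0,D.R0)
[SC] allowed = {(0,1,0); (0,1,2); (0,2,0); (0,2,2); (2,0,2); (2,1,0); (2,1,2); (2,2,0); (2,2,2)}
SC∖claimed = {(2,2,2)}

missing: A.R0=2 B.R0=2 D.R0=2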